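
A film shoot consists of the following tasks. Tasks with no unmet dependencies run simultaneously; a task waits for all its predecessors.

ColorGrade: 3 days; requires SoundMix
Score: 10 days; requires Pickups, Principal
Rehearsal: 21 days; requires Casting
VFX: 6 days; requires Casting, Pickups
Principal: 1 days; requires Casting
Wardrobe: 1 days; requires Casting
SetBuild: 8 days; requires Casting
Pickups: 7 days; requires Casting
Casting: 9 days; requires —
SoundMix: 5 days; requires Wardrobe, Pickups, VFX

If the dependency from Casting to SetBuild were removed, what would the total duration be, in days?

Before: longest chain Casting→Rehearsal = 9+21 = 30, finish 30.
Without Casting→SetBuild, SetBuild's earliest start moves from 9 to 0.
New critical path: Casting→Rehearsal = 9+21 = 30 ⇒ 30 days.

30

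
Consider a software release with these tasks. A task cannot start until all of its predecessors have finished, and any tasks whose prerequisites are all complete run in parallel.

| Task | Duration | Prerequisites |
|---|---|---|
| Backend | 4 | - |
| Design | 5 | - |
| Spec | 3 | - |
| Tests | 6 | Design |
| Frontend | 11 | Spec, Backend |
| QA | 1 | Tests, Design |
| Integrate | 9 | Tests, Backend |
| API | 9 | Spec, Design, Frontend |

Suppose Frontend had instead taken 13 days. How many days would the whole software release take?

26

As given, the longest chain is Backend→Frontend→API = 4+11+9 = 24, so the finish is 24 days.
Since Frontend is critical, the +2 change carries straight to that chain (now 26 days).
That remains the longest chain; total 26 days.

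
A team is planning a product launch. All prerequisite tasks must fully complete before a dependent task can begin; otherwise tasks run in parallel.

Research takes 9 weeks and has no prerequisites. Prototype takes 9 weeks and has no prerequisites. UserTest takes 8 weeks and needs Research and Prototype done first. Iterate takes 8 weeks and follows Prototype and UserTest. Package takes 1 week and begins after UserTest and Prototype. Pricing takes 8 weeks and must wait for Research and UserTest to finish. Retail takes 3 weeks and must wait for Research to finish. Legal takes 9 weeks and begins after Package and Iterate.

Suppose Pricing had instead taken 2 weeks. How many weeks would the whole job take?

34

Critical path before the change: Research→UserTest→Iterate→Legal = 9+8+8+9 = 34 giving 34 weeks.
Pricing is off the critical path — its longest chain is 25 weeks, giving 9 of slack.
That remains the longest chain; total 34 weeks.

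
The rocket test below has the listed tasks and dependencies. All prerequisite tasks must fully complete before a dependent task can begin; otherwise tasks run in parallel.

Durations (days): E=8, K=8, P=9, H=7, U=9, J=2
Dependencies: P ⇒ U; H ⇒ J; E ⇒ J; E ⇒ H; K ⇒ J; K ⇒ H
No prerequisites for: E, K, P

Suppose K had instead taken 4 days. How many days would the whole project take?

18

Critical path before the change: P→U = 9+9 = 18 giving 18 days.
The longest path through K is only 17 days, so K has float 1.
That remains the longest chain; total 18 days.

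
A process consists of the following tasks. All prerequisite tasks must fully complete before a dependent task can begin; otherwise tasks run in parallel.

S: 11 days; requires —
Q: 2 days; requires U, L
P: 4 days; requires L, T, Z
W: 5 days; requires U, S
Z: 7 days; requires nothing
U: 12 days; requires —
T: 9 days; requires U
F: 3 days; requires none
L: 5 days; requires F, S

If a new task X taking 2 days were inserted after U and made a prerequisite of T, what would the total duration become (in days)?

Originally the plan takes 25 days.
With X inserted, T now waits for max(U, X).
New critical path: U→X→T→P = 12+2+9+4 = 27 ⇒ 27 days.

27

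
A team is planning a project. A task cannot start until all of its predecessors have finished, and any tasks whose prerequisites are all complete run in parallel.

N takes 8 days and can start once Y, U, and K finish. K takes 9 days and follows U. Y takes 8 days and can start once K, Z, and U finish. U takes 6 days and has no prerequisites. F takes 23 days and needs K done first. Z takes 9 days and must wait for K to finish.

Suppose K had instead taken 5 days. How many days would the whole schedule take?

Critical path before the change: U→K→Z→Y→N = 6+9+9+8+8 = 40 giving 40 days.
K is on the critical path; changing it to 5 makes that path 36 days.
No other chain overtakes it, so the finish is 36 days.

36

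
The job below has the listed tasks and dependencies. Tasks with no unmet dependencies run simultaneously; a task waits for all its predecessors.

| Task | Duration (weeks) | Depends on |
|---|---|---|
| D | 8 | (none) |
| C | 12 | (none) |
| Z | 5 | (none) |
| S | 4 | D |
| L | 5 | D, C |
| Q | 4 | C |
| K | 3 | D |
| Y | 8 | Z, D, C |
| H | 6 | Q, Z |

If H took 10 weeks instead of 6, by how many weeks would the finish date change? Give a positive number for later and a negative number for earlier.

Baseline: C→Q→H = 12+4+6 = 22 → 22 weeks.
Since H is critical, the +4 change carries straight to that chain (now 26 weeks).
The critical path is still C→Q→H; finish is now 26 weeks.
Change in finish: 26 − 22 = +4 weeks.

4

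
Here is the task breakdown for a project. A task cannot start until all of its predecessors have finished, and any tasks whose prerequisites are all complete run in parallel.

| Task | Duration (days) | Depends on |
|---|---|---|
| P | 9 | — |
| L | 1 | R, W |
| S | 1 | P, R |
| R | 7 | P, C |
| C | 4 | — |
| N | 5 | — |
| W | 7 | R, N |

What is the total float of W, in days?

The longest chain is P→R→W→L = 9+7+7+1 = 24; overall finish 24 days.
Longest path through W: 24 days (earliest finish 23, latest finish 23).
Slack of W = 16 − 16 = 0 days.

0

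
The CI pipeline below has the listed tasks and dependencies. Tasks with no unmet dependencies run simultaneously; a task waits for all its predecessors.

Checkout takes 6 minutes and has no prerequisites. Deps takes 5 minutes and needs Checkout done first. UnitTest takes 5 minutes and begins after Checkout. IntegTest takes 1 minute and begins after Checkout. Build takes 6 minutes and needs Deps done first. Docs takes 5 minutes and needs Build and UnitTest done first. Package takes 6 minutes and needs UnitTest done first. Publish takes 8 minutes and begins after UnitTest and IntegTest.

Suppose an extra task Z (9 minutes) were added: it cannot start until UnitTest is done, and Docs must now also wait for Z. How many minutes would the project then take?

Originally the project takes 22 minutes.
With Z inserted, Docs now waits for max(Build, UnitTest, Z).
New critical path: Checkout→UnitTest→Z→Docs = 6+5+9+5 = 25 ⇒ 25 minutes.

25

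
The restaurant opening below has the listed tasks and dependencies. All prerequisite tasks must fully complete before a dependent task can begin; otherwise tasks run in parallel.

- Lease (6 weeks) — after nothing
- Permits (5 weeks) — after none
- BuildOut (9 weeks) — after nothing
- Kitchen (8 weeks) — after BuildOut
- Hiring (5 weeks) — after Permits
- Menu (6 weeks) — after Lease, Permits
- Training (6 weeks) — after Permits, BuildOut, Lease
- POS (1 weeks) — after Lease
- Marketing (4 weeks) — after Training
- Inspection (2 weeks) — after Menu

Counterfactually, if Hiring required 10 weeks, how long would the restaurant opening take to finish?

19

Baseline: BuildOut→Training→Marketing = 9+6+4 = 19 → 19 weeks.
The longest path through Hiring is only 10 weeks, so Hiring has float 9.
No other chain overtakes it, so the finish is 19 weeks.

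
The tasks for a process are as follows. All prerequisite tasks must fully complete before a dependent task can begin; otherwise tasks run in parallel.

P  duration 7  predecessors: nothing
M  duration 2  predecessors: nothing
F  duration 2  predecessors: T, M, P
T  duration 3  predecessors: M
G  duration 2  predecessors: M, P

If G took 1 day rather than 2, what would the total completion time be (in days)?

9

The binding path is P→G = 7+2 = 9; finish at 9 days.
Since G is critical, the -1 change carries straight to that chain (now 8 days).
Now P→F = 7+2 = 9 is longest, so the finish becomes 9 days.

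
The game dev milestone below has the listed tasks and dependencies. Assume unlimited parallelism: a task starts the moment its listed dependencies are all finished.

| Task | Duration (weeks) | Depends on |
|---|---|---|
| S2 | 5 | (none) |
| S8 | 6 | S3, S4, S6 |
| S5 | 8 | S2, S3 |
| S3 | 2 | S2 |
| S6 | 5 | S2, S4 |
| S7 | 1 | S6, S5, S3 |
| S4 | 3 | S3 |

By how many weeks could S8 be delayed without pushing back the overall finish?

0

The longest chain is S2→S3→S4→S6→S8 = 5+2+3+5+6 = 21; overall finish 21 weeks.
S8 finishes as early as 21 and must finish by 21.
So S8 can slip 21 − 21 = 0 weeks.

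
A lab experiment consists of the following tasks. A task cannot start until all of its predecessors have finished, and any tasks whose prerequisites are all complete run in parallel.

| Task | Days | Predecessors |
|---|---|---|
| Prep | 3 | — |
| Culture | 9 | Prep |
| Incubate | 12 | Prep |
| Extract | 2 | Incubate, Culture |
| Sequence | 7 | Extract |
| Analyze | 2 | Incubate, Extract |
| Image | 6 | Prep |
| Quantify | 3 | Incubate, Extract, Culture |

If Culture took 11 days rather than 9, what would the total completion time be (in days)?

As given, the longest chain is Prep→Incubate→Extract→Sequence = 3+12+2+7 = 24, so the finish is 24 days.
The longest path through Culture is only 21 days, so Culture has float 3.
The critical path is still Prep→Incubate→Extract→Sequence; finish is now 24 days.

24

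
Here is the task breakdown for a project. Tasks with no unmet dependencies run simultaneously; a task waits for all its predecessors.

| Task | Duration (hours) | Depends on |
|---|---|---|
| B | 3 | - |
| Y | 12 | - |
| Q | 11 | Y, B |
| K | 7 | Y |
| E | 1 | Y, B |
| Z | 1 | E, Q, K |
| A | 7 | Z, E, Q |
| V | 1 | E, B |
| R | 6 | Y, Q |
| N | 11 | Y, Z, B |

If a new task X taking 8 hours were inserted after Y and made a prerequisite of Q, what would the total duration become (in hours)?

43

Originally the schedule takes 35 hours.
With X inserted, Q now waits for max(Y, B, X).
New critical path: Y→X→Q→Z→N = 12+8+11+1+11 = 43 ⇒ 43 hours.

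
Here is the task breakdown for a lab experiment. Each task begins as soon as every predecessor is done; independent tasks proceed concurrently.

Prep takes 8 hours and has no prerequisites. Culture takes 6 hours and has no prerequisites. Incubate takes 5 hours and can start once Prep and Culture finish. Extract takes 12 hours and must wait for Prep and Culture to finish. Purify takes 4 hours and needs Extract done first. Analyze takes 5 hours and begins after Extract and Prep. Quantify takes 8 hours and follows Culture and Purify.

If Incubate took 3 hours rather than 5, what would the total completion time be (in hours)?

The binding path is Prep→Extract→Purify→Quantify = 8+12+4+8 = 32; finish at 32 hours.
Incubate has 19 hours of float (longest path through it is 13).
That remains the longest chain; total 32 hours.

32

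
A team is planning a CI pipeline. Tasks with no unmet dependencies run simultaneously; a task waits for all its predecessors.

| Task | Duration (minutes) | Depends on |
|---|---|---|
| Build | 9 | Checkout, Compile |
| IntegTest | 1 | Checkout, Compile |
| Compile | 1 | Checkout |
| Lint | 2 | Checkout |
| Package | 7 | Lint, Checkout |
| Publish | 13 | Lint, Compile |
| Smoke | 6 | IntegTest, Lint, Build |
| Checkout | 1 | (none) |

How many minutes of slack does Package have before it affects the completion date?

Checkout→Compile→Build→Smoke = 1+1+9+6 = 17 sets the makespan at 17 minutes.
Package finishes as early as 10 and must finish by 17.
So Package can slip 17 − 10 = 7 minutes.

7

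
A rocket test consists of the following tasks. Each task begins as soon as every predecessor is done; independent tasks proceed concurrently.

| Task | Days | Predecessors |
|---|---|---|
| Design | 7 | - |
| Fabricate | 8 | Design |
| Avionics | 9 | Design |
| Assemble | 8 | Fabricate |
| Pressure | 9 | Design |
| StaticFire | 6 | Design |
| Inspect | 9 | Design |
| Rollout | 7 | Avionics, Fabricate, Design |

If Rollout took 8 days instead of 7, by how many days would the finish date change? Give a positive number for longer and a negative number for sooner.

As given, the longest chain is Design→Avionics→Rollout = 7+9+7 = 23, so the finish is 23 days.
Rollout is on the critical path; changing it to 8 makes that path 24 days.
The critical path is still Design→Avionics→Rollout; finish is now 24 days.
Change in finish: 24 − 23 = +1 days.

1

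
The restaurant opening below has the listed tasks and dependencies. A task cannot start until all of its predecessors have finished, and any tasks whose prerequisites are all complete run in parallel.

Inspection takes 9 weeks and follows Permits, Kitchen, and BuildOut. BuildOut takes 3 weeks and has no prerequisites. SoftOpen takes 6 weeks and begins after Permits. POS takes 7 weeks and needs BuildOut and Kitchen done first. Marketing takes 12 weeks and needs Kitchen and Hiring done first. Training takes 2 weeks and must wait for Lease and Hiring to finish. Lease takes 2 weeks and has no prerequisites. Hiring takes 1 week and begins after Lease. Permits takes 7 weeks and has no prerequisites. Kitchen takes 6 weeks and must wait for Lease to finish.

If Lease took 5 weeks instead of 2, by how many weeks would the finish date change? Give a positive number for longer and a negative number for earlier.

As given, the longest chain is Lease→Kitchen→Marketing = 2+6+12 = 20, so the finish is 20 weeks.
Lease is on the critical path; changing it to 5 makes that path 23 weeks.
No other chain overtakes it, so the finish is 23 weeks.
Change in finish: 23 − 20 = +3 weeks.

3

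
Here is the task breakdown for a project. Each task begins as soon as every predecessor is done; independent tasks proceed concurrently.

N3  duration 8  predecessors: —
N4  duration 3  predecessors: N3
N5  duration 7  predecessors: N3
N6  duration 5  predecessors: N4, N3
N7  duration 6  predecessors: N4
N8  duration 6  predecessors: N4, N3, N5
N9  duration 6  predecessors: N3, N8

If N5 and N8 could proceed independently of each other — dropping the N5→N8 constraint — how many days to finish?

23

Original critical path: N3→N5→N8→N9 = 8+7+6+6 = 27 ⇒ 27 days.
Without N5→N8, N8's earliest start moves from 15 to 11.
New critical path: N3→N4→N8→N9 = 8+3+6+6 = 23 ⇒ 23 days.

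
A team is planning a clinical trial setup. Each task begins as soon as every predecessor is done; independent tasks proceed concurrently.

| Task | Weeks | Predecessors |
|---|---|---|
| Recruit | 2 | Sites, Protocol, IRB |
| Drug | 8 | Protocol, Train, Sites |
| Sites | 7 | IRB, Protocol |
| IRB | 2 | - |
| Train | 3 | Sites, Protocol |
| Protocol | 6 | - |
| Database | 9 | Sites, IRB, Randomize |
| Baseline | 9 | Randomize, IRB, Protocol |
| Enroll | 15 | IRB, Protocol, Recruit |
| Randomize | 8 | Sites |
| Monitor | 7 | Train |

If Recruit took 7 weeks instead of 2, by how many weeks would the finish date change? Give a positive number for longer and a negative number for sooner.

5

Critical path before the change: Protocol→Sites→Recruit→Enroll = 6+7+2+15 = 30 giving 30 weeks.
Recruit lies on that path, so at 7 weeks the path becomes 35 weeks.
The critical path is still Protocol→Sites→Recruit→Enroll; finish is now 35 weeks.
Change in finish: 35 − 30 = +5 weeks.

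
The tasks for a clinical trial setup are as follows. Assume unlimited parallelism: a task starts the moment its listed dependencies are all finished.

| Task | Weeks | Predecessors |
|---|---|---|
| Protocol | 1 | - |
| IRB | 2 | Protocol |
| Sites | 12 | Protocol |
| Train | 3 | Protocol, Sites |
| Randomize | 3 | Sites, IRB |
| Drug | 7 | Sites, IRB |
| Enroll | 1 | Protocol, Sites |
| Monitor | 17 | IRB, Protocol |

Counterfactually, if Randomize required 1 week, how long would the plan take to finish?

Actual critical path: Protocol→IRB→Monitor = 1+2+17 = 20 ⇒ 20 weeks.
Randomize is off the critical path — its longest chain is 16 weeks, giving 4 of slack.
That remains the longest chain; total 20 weeks.

20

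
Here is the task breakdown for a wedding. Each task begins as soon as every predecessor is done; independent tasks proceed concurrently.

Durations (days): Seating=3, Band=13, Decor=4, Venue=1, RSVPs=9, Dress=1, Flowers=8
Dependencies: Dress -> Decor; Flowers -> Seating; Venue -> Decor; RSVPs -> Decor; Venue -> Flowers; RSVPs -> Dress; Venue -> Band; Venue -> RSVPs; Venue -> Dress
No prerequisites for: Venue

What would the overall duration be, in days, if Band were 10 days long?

Critical path before the change: Venue→RSVPs→Dress→Decor = 1+9+1+4 = 15 giving 15 days.
Band is off the critical path — its longest chain is 14 days, giving 1 of slack.
No other chain overtakes it, so the finish is 15 days.

15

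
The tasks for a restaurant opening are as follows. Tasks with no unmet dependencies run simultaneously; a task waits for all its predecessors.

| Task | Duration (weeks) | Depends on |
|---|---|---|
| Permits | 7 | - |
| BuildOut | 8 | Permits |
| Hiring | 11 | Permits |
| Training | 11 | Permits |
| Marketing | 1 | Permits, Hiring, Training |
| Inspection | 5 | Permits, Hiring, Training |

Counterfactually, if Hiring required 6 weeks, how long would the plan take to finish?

Actual critical path: Permits→Hiring→Inspection = 7+11+5 = 23 ⇒ 23 weeks.
Hiring lies on that path, so at 6 weeks the path becomes 18 weeks.
New critical path: Permits→Training→Inspection = 7+11+5 = 23 ⇒ 23 weeks.

23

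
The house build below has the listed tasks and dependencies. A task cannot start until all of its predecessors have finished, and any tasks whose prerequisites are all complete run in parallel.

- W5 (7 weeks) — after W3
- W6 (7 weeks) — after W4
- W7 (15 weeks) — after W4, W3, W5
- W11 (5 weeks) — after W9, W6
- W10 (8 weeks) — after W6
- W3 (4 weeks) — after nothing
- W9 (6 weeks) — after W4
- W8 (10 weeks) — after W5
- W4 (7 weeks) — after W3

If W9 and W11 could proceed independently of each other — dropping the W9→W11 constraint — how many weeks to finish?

Before: longest chain W3→W4→W6→W10 = 4+7+7+8 = 26, finish 26.
Dropping W9→W11 doesn't change W11's earliest start (18); another predecessor still binds.
New critical path: W3→W4→W6→W10 = 4+7+7+8 = 26 ⇒ 26 weeks.

26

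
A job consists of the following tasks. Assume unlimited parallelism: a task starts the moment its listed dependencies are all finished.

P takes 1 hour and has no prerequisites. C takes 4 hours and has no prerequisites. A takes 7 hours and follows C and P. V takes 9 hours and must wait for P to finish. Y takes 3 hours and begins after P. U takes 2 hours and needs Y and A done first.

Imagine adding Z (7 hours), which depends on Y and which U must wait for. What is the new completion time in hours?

Originally the job takes 13 hours.
With Z inserted, U now waits for max(Y, A, Z).
New critical path: P→Y→Z→U = 1+3+7+2 = 13 ⇒ 13 hours.

13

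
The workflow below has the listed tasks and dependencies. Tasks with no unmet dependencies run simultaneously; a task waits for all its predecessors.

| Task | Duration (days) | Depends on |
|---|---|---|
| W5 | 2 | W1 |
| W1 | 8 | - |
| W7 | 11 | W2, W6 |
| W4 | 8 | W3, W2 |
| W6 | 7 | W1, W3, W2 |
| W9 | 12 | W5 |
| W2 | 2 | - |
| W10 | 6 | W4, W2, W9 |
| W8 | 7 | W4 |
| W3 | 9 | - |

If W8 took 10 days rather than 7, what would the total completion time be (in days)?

28

The binding path is W1→W5→W9→W10 = 8+2+12+6 = 28; finish at 28 days.
W8 has 4 days of float (longest path through it is 24).
No other chain overtakes it, so the finish is 28 days.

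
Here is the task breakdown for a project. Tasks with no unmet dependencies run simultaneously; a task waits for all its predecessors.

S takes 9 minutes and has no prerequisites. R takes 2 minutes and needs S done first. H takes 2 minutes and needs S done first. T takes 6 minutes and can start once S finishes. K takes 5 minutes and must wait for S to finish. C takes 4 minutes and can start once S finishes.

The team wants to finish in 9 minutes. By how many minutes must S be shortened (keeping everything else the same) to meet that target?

Current finish: 15 minutes; target: 9.
S is on every critical path, so each minute cut from S cuts the finish by one (this holds down to a finish of 7).
Need 15 − 9 = 6 minutes off S → S becomes 3 minutes, finish becomes 9.

6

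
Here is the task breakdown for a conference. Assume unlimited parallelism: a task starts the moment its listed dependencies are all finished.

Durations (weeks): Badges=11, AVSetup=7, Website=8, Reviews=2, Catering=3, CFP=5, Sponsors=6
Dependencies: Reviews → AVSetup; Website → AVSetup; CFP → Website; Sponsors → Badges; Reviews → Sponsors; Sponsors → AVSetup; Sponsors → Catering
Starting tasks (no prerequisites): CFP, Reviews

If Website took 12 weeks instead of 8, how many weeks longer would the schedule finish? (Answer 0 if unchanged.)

4

Baseline: CFP→Website→AVSetup = 5+8+7 = 20 → 20 weeks.
Website is on the critical path; changing it to 12 makes that path 24 weeks.
The critical path is still CFP→Website→AVSetup; finish is now 24 weeks.
Change in finish: 24 − 20 = +4 weeks.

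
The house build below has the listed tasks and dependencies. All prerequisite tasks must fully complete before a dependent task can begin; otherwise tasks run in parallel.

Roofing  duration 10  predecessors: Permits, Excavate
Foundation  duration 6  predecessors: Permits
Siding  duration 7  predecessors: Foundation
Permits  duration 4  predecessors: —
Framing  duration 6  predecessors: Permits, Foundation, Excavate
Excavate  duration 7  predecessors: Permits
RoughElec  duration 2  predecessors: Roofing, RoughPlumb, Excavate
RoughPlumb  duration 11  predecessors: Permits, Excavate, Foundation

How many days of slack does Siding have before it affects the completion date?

Critical path: Permits→Excavate→RoughPlumb→RoughElec = 4+7+11+2 = 24, so the finish is 24 days.
Siding finishes as early as 17 and must finish by 24.
Float = 24 − 17 = 7.

7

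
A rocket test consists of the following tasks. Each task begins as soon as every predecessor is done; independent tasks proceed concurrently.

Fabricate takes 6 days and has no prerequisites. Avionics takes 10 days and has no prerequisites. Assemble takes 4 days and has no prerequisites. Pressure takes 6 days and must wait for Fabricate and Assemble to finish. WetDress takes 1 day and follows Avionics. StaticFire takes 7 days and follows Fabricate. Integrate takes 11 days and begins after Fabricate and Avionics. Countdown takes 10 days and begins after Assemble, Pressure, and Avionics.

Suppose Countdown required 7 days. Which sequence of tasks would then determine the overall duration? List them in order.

The binding path is Fabricate→Pressure→Countdown = 6+6+10 = 22; finish at 22 days.
Countdown lies on that path, so at 7 days the path becomes 19 days.
Now Avionics→Integrate = 10+11 = 21 is longest, so the finish becomes 21 days.

Avionics, Integrate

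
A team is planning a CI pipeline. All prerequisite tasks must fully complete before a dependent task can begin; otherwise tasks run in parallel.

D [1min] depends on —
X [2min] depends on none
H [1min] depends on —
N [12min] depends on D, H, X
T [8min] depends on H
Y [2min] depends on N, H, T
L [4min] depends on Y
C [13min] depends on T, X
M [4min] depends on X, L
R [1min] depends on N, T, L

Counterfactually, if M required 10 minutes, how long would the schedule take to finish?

Baseline: X→N→Y→L→M = 2+12+2+4+4 = 24 → 24 minutes.
Since M is critical, the +6 change carries straight to that chain (now 30 minutes).
No other chain overtakes it, so the finish is 30 minutes.

30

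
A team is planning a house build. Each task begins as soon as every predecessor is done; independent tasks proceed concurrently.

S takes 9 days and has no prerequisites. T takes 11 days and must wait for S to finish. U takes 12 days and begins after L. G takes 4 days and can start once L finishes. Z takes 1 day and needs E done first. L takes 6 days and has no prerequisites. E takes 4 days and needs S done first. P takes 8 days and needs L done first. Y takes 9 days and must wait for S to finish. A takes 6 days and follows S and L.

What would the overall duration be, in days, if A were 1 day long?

As given, the longest chain is S→T = 9+11 = 20, so the finish is 20 days.
A is off the critical path — its longest chain is 15 days, giving 5 of slack.
That remains the longest chain; total 20 days.

20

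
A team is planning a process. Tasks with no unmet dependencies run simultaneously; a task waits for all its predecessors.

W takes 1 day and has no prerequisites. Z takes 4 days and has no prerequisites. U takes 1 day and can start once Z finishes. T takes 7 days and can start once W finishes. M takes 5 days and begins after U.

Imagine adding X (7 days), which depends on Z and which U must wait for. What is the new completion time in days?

17

Originally the process takes 10 days.
With X inserted, U now waits for max(Z, X).
New critical path: Z→X→U→M = 4+7+1+5 = 17 ⇒ 17 days.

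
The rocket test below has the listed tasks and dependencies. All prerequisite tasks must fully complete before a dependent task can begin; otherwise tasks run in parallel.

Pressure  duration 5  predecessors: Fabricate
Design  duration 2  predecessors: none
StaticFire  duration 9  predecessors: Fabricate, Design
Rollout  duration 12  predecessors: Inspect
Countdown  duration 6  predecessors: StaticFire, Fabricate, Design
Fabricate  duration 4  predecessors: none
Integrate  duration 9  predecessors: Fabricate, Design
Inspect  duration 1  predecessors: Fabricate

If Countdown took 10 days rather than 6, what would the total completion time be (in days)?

Baseline: Fabricate→StaticFire→Countdown = 4+9+6 = 19 → 19 days.
Since Countdown is critical, the +4 change carries straight to that chain (now 23 days).
No other chain overtakes it, so the finish is 23 days.

23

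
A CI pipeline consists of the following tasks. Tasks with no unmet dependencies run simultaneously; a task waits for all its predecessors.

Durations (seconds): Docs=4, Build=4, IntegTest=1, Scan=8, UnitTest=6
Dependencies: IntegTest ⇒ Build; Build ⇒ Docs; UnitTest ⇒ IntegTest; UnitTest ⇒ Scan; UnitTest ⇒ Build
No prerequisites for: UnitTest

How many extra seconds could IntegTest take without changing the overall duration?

0

The longest chain is UnitTest→IntegTest→Build→Docs = 6+1+4+4 = 15; overall finish 15 seconds.
The longest chain containing IntegTest totals 15 seconds.
So IntegTest can slip 7 − 7 = 0 seconds.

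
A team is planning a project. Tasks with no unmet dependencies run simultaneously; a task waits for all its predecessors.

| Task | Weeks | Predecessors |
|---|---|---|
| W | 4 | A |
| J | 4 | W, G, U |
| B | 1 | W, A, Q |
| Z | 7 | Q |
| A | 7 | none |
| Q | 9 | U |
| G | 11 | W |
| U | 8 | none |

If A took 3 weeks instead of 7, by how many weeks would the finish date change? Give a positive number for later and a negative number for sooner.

-2

The binding path is A→W→G→J = 7+4+11+4 = 26; finish at 26 weeks.
Since A is critical, the -4 change carries straight to that chain (now 22 weeks).
The binding chain switches to U→Q→Z = 8+9+7 = 24; finish 24 weeks.
Change in finish: 24 − 26 = -2 weeks.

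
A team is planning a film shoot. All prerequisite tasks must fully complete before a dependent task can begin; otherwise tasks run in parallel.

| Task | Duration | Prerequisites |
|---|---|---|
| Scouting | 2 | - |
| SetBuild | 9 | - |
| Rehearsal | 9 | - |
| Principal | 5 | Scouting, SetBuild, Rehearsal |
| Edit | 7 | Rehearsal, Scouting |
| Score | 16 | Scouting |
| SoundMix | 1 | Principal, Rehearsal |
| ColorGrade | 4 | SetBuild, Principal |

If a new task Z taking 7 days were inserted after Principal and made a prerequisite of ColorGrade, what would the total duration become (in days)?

Originally the job takes 18 days.
With Z inserted, ColorGrade now waits for max(SetBuild, Principal, Z).
New critical path: SetBuild→Principal→Z→ColorGrade = 9+5+7+4 = 25 ⇒ 25 days.

25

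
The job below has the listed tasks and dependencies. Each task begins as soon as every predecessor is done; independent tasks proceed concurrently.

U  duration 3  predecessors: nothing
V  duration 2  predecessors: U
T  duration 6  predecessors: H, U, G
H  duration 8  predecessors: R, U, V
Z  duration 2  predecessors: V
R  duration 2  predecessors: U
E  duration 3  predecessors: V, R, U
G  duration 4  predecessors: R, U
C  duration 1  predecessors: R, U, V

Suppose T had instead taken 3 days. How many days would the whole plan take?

As given, the longest chain is U→R→H→T = 3+2+8+6 = 19, so the finish is 19 days.
T lies on that path, so at 3 days the path becomes 16 days.
The critical path is still U→R→H→T; finish is now 16 days.

16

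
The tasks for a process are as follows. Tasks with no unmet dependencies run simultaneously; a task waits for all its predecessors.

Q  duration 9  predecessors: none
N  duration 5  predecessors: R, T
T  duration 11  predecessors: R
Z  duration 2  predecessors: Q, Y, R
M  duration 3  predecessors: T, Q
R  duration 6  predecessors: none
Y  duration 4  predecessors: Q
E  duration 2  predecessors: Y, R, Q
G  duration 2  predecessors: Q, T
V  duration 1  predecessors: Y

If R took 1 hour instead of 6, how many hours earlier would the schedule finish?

5

Baseline: R→T→N = 6+11+5 = 22 → 22 hours.
R is on the critical path; changing it to 1 makes that path 17 hours.
The critical path is still R→T→N; finish is now 17 hours.
Change in finish: 17 − 22 = -5 hours.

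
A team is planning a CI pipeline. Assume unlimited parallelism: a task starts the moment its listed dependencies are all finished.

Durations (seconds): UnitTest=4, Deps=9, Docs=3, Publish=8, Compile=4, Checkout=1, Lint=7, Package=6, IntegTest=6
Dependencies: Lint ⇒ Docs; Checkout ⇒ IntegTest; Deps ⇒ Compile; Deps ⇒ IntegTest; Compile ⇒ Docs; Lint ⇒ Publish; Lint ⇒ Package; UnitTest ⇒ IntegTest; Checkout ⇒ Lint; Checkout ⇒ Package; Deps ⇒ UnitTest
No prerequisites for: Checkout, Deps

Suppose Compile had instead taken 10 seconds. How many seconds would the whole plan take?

22

Actual critical path: Deps→UnitTest→IntegTest = 9+4+6 = 19 ⇒ 19 seconds.
Compile is off the critical path — its longest chain is 16 seconds, giving 3 of slack.
The binding chain switches to Deps→Compile→Docs = 9+10+3 = 22; finish 22 seconds.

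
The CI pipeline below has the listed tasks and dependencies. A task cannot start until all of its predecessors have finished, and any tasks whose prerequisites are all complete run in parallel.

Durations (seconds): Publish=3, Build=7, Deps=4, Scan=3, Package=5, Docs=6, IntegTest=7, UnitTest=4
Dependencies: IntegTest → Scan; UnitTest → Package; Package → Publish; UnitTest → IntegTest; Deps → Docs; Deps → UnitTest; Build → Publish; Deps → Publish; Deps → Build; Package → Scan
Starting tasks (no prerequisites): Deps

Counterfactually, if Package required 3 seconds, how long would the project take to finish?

18

The binding path is Deps→UnitTest→IntegTest→Scan = 4+4+7+3 = 18; finish at 18 seconds.
Package is off the critical path — its longest chain is 16 seconds, giving 2 of slack.
The critical path is still Deps→UnitTest→IntegTest→Scan; finish is now 18 seconds.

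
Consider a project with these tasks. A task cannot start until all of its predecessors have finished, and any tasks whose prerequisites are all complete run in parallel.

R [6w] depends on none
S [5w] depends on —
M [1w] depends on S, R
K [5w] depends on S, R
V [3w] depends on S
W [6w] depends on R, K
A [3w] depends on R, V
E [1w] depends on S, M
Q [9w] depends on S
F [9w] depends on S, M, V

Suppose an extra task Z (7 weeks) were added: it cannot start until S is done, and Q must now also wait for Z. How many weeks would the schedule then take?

21

Originally the schedule takes 17 weeks.
With Z inserted, Q now waits for max(S, Z).
New critical path: S→Z→Q = 5+7+9 = 21 ⇒ 21 weeks.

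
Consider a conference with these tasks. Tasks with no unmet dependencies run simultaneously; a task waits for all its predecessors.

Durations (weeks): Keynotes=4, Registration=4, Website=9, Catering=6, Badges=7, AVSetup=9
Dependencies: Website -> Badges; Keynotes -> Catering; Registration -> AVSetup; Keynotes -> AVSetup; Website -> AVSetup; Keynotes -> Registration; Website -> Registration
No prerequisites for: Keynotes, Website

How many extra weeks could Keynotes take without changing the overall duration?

5

Website→Registration→AVSetup = 9+4+9 = 22 sets the makespan at 22 weeks.
The longest chain containing Keynotes totals 17 weeks.
Float = 22 − 17 = 5.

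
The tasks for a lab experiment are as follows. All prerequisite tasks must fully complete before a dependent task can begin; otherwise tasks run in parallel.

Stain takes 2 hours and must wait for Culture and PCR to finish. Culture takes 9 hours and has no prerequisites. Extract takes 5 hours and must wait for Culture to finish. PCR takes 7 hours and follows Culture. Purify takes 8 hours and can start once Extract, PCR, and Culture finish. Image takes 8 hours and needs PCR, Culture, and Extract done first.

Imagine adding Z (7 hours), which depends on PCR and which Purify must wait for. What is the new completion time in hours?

Originally the plan takes 24 hours.
With Z inserted, Purify now waits for max(Extract, PCR, Culture, Z).
New critical path: Culture→PCR→Z→Purify = 9+7+7+8 = 31 ⇒ 31 hours.

31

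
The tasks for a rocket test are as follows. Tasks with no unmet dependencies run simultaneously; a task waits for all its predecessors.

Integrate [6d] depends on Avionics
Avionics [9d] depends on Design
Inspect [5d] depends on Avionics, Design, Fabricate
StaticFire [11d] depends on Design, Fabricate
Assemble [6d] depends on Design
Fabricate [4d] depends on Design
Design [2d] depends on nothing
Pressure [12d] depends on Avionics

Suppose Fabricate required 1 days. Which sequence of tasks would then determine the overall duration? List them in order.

Design, Avionics, Pressure

As given, the longest chain is Design→Avionics→Pressure = 2+9+12 = 23, so the finish is 23 days.
The longest path through Fabricate is only 17 days, so Fabricate has float 6.
No other chain overtakes it, so the finish is 23 days.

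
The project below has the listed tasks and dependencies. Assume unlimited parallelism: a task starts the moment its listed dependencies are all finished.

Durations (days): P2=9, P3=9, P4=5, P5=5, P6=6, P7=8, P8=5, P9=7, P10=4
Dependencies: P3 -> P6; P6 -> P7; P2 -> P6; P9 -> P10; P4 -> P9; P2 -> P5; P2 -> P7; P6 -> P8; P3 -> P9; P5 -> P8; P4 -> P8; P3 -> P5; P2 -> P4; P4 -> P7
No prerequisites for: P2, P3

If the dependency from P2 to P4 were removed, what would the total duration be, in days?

Before: longest chain P2→P4→P9→P10 = 9+5+7+4 = 25, finish 25.
Without P2→P4, P4's earliest start moves from 9 to 0.
The longest chain is now P2→P6→P7 = 9+6+8 = 23, so the plan takes 23 days.

23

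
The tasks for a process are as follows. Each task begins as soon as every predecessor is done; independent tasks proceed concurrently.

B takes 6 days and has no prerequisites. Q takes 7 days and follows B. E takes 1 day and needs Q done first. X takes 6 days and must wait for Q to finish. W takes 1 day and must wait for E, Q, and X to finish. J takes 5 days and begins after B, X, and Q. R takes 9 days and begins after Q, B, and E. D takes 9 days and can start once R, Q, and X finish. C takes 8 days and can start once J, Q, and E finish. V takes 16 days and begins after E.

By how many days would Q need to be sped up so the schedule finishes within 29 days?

3

Current finish: 32 days; target: 29.
Q is on every critical path, so each day cut from Q cuts the finish by one (this holds down to a finish of 26).
Need 32 − 29 = 3 days off Q → Q becomes 4 days, finish becomes 29.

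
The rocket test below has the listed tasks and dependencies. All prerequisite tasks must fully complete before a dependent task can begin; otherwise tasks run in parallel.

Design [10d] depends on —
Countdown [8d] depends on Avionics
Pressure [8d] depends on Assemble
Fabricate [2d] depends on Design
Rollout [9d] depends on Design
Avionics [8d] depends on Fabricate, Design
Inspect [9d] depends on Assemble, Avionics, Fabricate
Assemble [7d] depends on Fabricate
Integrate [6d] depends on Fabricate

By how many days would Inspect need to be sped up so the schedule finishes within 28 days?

Current finish: 29 days; target: 28.
Inspect is on every critical path, so each day cut from Inspect cuts the finish by one (this holds down to a finish of 28).
Need 29 − 28 = 1 day off Inspect → Inspect becomes 8 days, finish becomes 28.

1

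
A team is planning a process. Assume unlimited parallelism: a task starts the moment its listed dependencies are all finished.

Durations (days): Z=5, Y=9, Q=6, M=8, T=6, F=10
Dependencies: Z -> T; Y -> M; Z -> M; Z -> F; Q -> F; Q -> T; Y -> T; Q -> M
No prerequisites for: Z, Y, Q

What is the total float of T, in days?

Y→M = 9+8 = 17 sets the makespan at 17 days.
T finishes as early as 15 and must finish by 17.
Float = 17 − 15 = 2.

2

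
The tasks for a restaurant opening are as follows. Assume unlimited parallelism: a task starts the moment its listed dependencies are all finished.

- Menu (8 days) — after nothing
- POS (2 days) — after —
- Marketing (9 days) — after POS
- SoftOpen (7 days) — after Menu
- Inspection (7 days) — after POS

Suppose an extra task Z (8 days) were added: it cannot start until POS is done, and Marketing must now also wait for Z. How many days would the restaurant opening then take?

19

Originally the restaurant opening takes 15 days.
With Z inserted, Marketing now waits for max(POS, Z).
New critical path: POS→Z→Marketing = 2+8+9 = 19 ⇒ 19 days.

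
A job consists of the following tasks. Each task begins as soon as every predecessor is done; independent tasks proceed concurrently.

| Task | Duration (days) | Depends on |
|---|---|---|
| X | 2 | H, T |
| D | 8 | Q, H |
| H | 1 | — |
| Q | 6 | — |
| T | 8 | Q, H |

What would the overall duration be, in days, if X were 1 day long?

Critical path before the change: Q→T→X = 6+8+2 = 16 giving 16 days.
X is on the critical path; changing it to 1 makes that path 15 days.
The critical path is still Q→T→X; finish is now 15 days.

15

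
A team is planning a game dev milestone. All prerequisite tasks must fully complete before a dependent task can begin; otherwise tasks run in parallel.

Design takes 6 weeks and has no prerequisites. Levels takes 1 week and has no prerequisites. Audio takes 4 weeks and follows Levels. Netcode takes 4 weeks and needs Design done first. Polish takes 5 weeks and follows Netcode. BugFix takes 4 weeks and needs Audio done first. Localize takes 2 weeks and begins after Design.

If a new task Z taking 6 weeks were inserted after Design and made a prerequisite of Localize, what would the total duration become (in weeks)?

15

Originally the project takes 15 weeks.
With Z inserted, Localize now waits for max(Design, Z).
New critical path: Design→Netcode→Polish = 6+4+5 = 15 ⇒ 15 weeks.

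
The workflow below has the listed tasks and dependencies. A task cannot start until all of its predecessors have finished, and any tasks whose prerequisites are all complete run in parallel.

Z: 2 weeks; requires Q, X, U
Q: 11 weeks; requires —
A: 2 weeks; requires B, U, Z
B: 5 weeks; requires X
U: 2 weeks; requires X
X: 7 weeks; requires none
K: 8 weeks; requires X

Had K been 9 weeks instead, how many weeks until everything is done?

16

Critical path before the change: X→K = 7+8 = 15 giving 15 weeks.
K lies on that path, so at 9 weeks the path becomes 16 weeks.
No other chain overtakes it, so the finish is 16 weeks.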